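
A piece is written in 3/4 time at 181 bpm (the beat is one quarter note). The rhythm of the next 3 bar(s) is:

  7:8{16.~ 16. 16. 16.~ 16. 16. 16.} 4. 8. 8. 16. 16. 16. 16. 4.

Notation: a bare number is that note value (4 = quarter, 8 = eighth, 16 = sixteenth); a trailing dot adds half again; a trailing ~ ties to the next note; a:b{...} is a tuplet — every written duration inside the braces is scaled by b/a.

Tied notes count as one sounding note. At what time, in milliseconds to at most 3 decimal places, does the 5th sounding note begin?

1. 0.0ms @ 0 + 284.136ms (6/7)
2. 284.136ms @ 6/7 + 142.068ms (3/7)
3. 426.204ms @ 9/7 + 284.136ms (6/7)
4. 710.339ms @ 15/7 + 142.068ms (3/7)
5. 852.407ms @ 18/7 + 142.068ms (3/7)
6. 994.475ms @ 3 + 497.238ms (3/2)
7. 1491.713ms @ 9/2 + 248.619ms (3/4)
8. 1740.331ms @ 21/4 + 248.619ms (3/4)
9. 1988.95ms @ 6 + 124.309ms (3/8)
10. 2113.26ms @ 51/8 + 124.309ms (3/8)
11. 2237.569ms @ 27/4 + 124.309ms (3/8)
12. 2361.878ms @ 57/8 + 124.309ms (3/8)
13. 2486.188ms @ 15/2 + 497.238ms (3/2)

note 5 onset = 18/7b = 852.407ms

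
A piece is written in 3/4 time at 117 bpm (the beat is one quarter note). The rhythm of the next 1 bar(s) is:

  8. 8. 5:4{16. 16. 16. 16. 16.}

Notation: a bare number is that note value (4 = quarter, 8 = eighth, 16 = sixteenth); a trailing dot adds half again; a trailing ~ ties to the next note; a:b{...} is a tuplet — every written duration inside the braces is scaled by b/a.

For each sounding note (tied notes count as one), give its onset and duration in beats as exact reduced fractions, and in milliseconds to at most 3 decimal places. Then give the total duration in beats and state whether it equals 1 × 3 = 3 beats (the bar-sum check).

1) 0.0ms=0b +384.615ms=3/4b
2) 384.615ms=3/4b +384.615ms=3/4b
3) 769.231ms=3/2b +153.846ms=3/10b
4) 923.077ms=9/5b +153.846ms=3/10b
5) 1076.923ms=21/10b +153.846ms=3/10b
6) 1230.769ms=12/5b +153.846ms=3/10b
7) 1384.615ms=27/10b +153.846ms=3/10b
Σ=3b of 3 (117bpm 3/4) — PASS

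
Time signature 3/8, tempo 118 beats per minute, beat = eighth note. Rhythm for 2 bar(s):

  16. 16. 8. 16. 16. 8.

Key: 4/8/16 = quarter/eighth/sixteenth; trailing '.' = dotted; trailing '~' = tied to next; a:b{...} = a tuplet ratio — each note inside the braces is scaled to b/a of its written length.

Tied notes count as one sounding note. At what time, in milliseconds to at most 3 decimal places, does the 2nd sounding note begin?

note 2 onset = 3/4b = 381.356ms

1. 0.0ms @ 0 + 381.356ms (3/4)
2. 381.356ms @ 3/4 + 381.356ms (3/4)
3. 762.712ms @ 3/2 + 762.712ms (3/2)
4. 1525.424ms @ 3 + 381.356ms (3/4)
5. 1906.78ms @ 15/4 + 381.356ms (3/4)
6. 2288.136ms @ 9/2 + 762.712ms (3/2)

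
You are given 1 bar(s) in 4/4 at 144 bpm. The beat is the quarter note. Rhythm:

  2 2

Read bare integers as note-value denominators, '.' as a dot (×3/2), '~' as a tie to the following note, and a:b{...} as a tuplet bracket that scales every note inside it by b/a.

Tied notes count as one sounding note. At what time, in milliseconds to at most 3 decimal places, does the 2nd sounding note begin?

1. 0.0ms @ 0 + 833.333ms (2)
2. 833.333ms @ 2 + 833.333ms (2)

note 2 onset = 2b = 833.333ms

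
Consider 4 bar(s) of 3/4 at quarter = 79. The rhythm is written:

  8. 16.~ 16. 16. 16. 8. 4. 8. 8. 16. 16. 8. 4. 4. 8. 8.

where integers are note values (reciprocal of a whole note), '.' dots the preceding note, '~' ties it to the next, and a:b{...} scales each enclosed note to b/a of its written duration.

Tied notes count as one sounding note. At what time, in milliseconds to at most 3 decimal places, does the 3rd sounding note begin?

1. 0.0ms @ 0 + 569.62ms (3/4)
2. 569.62ms @ 3/4 + 569.62ms (3/4)
3. 1139.241ms @ 3/2 + 284.81ms (3/8)
4. 1424.051ms @ 15/8 + 284.81ms (3/8)
5. 1708.861ms @ 9/4 + 569.62ms (3/4)
6. 2278.481ms @ 3 + 1139.241ms (3/2)
7. 3417.722ms @ 9/2 + 569.62ms (3/4)
8. 3987.342ms @ 21/4 + 569.62ms (3/4)
9. 4556.962ms @ 6 + 284.81ms (3/8)
10. 4841.772ms @ 51/8 + 284.81ms (3/8)
11. 5126.582ms @ 27/4 + 569.62ms (3/4)
12. 5696.203ms @ 15/2 + 1139.241ms (3/2)
13. 6835.443ms @ 9 + 1139.241ms (3/2)
14. 7974.684ms @ 21/2 + 569.62ms (3/4)
15. 8544.304ms @ 45/4 + 569.62ms (3/4)

note 3 onset = 3/2b = 1139.241ms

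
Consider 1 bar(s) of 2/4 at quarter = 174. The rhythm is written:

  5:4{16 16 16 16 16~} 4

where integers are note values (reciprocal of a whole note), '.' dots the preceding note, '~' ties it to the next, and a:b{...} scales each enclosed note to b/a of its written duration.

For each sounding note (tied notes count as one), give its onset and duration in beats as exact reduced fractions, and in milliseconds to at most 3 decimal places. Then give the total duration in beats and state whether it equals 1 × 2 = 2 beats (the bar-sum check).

1) 0.0ms=0b +68.966ms=1/5b
2) 68.966ms=1/5b +68.966ms=1/5b
3) 137.931ms=2/5b +68.966ms=1/5b
4) 206.897ms=3/5b +68.966ms=1/5b
5) 275.862ms=4/5b +413.793ms=6/5b
Σ=2b of 2 (174bpm 2/4) — PASS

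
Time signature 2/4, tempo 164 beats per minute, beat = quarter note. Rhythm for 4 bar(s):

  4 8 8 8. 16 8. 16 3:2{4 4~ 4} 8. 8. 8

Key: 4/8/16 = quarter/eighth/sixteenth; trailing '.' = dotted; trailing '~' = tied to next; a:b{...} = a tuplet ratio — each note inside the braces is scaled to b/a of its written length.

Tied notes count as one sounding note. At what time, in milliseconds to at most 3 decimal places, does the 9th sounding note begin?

1. 0.0ms @ 0 + 365.854ms (1)
2. 365.854ms @ 1 + 182.927ms (1/2)
3. 548.78ms @ 3/2 + 182.927ms (1/2)
4. 731.707ms @ 2 + 274.39ms (3/4)
5. 1006.098ms @ 11/4 + 91.463ms (1/4)
6. 1097.561ms @ 3 + 274.39ms (3/4)
7. 1371.951ms @ 15/4 + 91.463ms (1/4)
8. 1463.415ms @ 4 + 243.902ms (2/3)
9. 1707.317ms @ 14/3 + 487.805ms (4/3)
10. 2195.122ms @ 6 + 274.39ms (3/4)
11. 2469.512ms @ 27/4 + 274.39ms (3/4)
12. 2743.902ms @ 15/2 + 182.927ms (1/2)

note 9 onset = 14/3b = 1707.317ms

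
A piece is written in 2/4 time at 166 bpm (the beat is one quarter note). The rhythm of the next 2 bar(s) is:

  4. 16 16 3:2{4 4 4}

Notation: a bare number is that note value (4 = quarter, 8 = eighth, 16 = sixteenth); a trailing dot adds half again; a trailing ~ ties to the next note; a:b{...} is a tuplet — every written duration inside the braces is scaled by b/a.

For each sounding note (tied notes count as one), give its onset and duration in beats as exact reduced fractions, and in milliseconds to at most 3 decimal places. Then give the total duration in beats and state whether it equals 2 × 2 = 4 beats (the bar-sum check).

1) 0.0ms=0b +542.169ms=3/2b
2) 542.169ms=3/2b +90.361ms=1/4b
3) 632.53ms=7/4b +90.361ms=1/4b
4) 722.892ms=2b +240.964ms=2/3b
5) 963.855ms=8/3b +240.964ms=2/3b
6) 1204.819ms=10/3b +240.964ms=2/3b
Σ=4b of 4 (166bpm 2/4) — PASS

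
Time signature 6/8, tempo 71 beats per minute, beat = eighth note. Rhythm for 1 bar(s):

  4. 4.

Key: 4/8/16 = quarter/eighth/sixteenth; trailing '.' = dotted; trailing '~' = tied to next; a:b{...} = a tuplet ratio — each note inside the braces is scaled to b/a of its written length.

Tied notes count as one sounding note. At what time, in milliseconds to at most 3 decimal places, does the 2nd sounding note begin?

note 2 onset = 3b = 2535.211ms

1. 0.0ms @ 0 + 2535.211ms (3)
2. 2535.211ms @ 3 + 2535.211ms (3)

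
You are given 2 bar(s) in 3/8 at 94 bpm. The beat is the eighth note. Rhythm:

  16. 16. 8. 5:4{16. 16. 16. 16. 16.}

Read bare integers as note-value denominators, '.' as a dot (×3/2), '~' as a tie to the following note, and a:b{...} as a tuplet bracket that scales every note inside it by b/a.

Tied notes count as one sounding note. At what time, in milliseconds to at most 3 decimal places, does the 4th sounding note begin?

note 4 onset = 3b = 1914.894ms

1. 0.0ms @ 0 + 478.723ms (3/4)
2. 478.723ms @ 3/4 + 478.723ms (3/4)
3. 957.447ms @ 3/2 + 957.447ms (3/2)
4. 1914.894ms @ 3 + 382.979ms (3/5)
5. 2297.872ms @ 18/5 + 382.979ms (3/5)
6. 2680.851ms @ 21/5 + 382.979ms (3/5)
7. 3063.83ms @ 24/5 + 382.979ms (3/5)
8. 3446.809ms @ 27/5 + 382.979ms (3/5)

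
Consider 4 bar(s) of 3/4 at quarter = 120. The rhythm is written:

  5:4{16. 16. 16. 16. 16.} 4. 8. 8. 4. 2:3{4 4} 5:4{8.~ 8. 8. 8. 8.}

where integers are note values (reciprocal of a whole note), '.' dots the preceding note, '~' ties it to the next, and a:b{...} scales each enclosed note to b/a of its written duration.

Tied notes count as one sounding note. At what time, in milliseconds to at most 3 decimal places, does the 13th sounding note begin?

note 13 onset = 51/5b = 5100.0ms

1. 0.0ms @ 0 + 150.0ms (3/10)
2. 150.0ms @ 3/10 + 150.0ms (3/10)
3. 300.0ms @ 3/5 + 150.0ms (3/10)
4. 450.0ms @ 9/10 + 150.0ms (3/10)
5. 600.0ms @ 6/5 + 150.0ms (3/10)
6. 750.0ms @ 3/2 + 750.0ms (3/2)
7. 1500.0ms @ 3 + 375.0ms (3/4)
8. 1875.0ms @ 15/4 + 375.0ms (3/4)
9. 2250.0ms @ 9/2 + 750.0ms (3/2)
10. 3000.0ms @ 6 + 750.0ms (3/2)
11. 3750.0ms @ 15/2 + 750.0ms (3/2)
12. 4500.0ms @ 9 + 600.0ms (6/5)
13. 5100.0ms @ 51/5 + 300.0ms (3/5)
14. 5400.0ms @ 54/5 + 300.0ms (3/5)
15. 5700.0ms @ 57/5 + 300.0ms (3/5)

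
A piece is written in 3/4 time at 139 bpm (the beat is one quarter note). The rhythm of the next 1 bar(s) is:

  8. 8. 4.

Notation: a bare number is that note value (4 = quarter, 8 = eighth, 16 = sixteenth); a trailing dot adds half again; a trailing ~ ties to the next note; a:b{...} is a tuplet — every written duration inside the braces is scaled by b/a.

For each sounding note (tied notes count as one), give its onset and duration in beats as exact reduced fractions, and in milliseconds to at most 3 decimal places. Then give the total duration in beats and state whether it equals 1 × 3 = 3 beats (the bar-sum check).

1) 0.0ms=0b +323.741ms=3/4b
2) 323.741ms=3/4b +323.741ms=3/4b
3) 647.482ms=3/2b +647.482ms=3/2b
Σ=3b of 3 (139bpm 3/4) — PASS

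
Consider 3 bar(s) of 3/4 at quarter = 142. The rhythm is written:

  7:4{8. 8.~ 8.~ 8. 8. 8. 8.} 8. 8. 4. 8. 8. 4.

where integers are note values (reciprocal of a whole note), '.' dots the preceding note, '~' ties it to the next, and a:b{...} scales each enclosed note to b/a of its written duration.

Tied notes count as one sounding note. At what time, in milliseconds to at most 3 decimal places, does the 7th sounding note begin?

note 7 onset = 15/4b = 1584.507ms

1. 0.0ms @ 0 + 181.087ms (3/7)
2. 181.087ms @ 3/7 + 543.26ms (9/7)
3. 724.346ms @ 12/7 + 181.087ms (3/7)
4. 905.433ms @ 15/7 + 181.087ms (3/7)
5. 1086.519ms @ 18/7 + 181.087ms (3/7)
6. 1267.606ms @ 3 + 316.901ms (3/4)
7. 1584.507ms @ 15/4 + 316.901ms (3/4)
8. 1901.408ms @ 9/2 + 633.803ms (3/2)
9. 2535.211ms @ 6 + 316.901ms (3/4)
10. 2852.113ms @ 27/4 + 316.901ms (3/4)
11. 3169.014ms @ 15/2 + 633.803ms (3/2)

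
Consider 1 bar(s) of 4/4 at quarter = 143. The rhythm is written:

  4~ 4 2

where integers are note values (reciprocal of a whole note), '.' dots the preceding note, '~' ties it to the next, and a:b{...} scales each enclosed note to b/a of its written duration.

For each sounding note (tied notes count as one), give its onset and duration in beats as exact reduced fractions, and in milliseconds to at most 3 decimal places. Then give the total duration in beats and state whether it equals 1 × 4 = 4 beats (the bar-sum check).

1) 0.0ms=0b +839.161ms=2b
2) 839.161ms=2b +839.161ms=2b
Σ=4b of 4 (143bpm 4/4) — PASS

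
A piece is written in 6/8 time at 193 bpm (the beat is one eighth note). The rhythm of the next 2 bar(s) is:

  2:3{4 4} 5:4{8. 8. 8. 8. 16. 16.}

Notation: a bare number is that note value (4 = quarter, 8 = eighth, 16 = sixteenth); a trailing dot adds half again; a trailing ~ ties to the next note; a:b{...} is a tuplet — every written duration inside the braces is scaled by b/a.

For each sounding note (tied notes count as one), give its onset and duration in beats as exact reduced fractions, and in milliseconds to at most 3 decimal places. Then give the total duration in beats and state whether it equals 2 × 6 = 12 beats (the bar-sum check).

1) 0.0ms=0b +932.642ms=3b
2) 932.642ms=3b +932.642ms=3b
3) 1865.285ms=6b +373.057ms=6/5b
4) 2238.342ms=36/5b +373.057ms=6/5b
5) 2611.399ms=42/5b +373.057ms=6/5b
6) 2984.456ms=48/5b +373.057ms=6/5b
7) 3357.513ms=54/5b +186.528ms=3/5b
8) 3544.041ms=57/5b +186.528ms=3/5b
Σ=12b of 12 (193bpm 6/8) — PASS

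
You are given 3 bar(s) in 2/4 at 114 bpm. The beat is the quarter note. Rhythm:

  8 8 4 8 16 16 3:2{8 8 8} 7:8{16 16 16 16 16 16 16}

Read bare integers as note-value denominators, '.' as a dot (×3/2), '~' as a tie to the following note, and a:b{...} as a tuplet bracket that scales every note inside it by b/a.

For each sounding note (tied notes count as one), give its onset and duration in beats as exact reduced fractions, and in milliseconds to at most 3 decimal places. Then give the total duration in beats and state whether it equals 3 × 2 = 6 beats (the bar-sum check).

1) 0.0ms=0b +263.158ms=1/2b
2) 263.158ms=1/2b +263.158ms=1/2b
3) 526.316ms=1b +526.316ms=1b
4) 1052.632ms=2b +263.158ms=1/2b
5) 1315.789ms=5/2b +131.579ms=1/4b
6) 1447.368ms=11/4b +131.579ms=1/4b
7) 1578.947ms=3b +175.439ms=1/3b
8) 1754.386ms=10/3b +175.439ms=1/3b
9) 1929.825ms=11/3b +175.439ms=1/3b
10) 2105.263ms=4b +150.376ms=2/7b
11) 2255.639ms=30/7b +150.376ms=2/7b
12) 2406.015ms=32/7b +150.376ms=2/7b
13) 2556.391ms=34/7b +150.376ms=2/7b
14) 2706.767ms=36/7b +150.376ms=2/7b
15) 2857.143ms=38/7b +150.376ms=2/7b
16) 3007.519ms=40/7b +150.376ms=2/7b
Σ=6b of 6 (114bpm 2/4) — PASS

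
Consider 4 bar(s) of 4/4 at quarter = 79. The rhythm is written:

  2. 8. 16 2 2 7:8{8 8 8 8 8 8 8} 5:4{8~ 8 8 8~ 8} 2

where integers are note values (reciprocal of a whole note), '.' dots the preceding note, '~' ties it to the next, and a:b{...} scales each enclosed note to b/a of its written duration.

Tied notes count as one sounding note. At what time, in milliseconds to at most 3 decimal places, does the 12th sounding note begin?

1. 0.0ms @ 0 + 2278.481ms (3)
2. 2278.481ms @ 3 + 569.62ms (3/4)
3. 2848.101ms @ 15/4 + 189.873ms (1/4)
4. 3037.975ms @ 4 + 1518.987ms (2)
5. 4556.962ms @ 6 + 1518.987ms (2)
6. 6075.949ms @ 8 + 433.996ms (4/7)
7. 6509.946ms @ 60/7 + 433.996ms (4/7)
8. 6943.942ms @ 64/7 + 433.996ms (4/7)
9. 7377.939ms @ 68/7 + 433.996ms (4/7)
10. 7811.935ms @ 72/7 + 433.996ms (4/7)
11. 8245.931ms @ 76/7 + 433.996ms (4/7)
12. 8679.928ms @ 80/7 + 433.996ms (4/7)
13. 9113.924ms @ 12 + 607.595ms (4/5)
14. 9721.519ms @ 64/5 + 303.797ms (2/5)
15. 10025.316ms @ 66/5 + 607.595ms (4/5)
16. 10632.911ms @ 14 + 1518.987ms (2)

note 12 onset = 80/7b = 8679.928ms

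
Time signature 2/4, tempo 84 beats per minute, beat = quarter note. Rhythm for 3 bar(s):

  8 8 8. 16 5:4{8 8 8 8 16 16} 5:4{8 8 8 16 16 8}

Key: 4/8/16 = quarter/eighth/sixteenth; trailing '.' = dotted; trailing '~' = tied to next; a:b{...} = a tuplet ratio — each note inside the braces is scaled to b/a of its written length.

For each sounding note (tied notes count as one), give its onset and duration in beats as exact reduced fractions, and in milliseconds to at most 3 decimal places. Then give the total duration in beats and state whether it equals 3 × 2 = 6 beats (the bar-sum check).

1) 0.0ms=0b +357.143ms=1/2b
2) 357.143ms=1/2b +357.143ms=1/2b
3) 714.286ms=1b +535.714ms=3/4b
4) 1250.0ms=7/4b +178.571ms=1/4b
5) 1428.571ms=2b +285.714ms=2/5b
6) 1714.286ms=12/5b +285.714ms=2/5b
7) 2000.0ms=14/5b +285.714ms=2/5b
8) 2285.714ms=16/5b +285.714ms=2/5b
9) 2571.429ms=18/5b +142.857ms=1/5b
10) 2714.286ms=19/5b +142.857ms=1/5b
11) 2857.143ms=4b +285.714ms=2/5b
12) 3142.857ms=22/5b +285.714ms=2/5b
13) 3428.571ms=24/5b +285.714ms=2/5b
14) 3714.286ms=26/5b +142.857ms=1/5b
15) 3857.143ms=27/5b +142.857ms=1/5b
16) 4000.0ms=28/5b +285.714ms=2/5b
Σ=6b of 6 (84bpm 2/4) — PASS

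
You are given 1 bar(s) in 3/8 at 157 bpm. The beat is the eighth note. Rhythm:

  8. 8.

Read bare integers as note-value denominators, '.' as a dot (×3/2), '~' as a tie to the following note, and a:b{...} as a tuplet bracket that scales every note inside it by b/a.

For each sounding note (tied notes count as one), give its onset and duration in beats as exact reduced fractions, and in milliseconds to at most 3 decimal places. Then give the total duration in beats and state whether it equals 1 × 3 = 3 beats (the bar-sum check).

1) 0.0ms=0b +573.248ms=3/2b
2) 573.248ms=3/2b +573.248ms=3/2b
Σ=3b of 3 (157bpm 3/8) — PASS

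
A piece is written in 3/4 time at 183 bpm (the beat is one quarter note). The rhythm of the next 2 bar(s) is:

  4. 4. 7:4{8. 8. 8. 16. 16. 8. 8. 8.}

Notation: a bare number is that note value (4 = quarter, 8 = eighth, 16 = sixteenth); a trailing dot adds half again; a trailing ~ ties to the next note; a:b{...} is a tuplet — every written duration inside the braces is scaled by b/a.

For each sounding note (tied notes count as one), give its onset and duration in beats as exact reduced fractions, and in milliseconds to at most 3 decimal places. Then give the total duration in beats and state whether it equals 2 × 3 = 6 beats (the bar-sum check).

1) 0.0ms=0b +491.803ms=3/2b
2) 491.803ms=3/2b +491.803ms=3/2b
3) 983.607ms=3b +140.515ms=3/7b
4) 1124.122ms=24/7b +140.515ms=3/7b
5) 1264.637ms=27/7b +140.515ms=3/7b
6) 1405.152ms=30/7b +70.258ms=3/14b
7) 1475.41ms=9/2b +70.258ms=3/14b
8) 1545.667ms=33/7b +140.515ms=3/7b
9) 1686.183ms=36/7b +140.515ms=3/7b
10) 1826.698ms=39/7b +140.515ms=3/7b
Σ=6b of 6 (183bpm 3/4) — PASS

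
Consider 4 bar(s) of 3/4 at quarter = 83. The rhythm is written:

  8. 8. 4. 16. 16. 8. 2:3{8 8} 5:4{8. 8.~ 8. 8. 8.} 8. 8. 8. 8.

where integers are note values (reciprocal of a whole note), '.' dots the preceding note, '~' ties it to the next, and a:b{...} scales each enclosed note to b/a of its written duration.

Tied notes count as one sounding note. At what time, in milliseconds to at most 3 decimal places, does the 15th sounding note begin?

1. 0.0ms @ 0 + 542.169ms (3/4)
2. 542.169ms @ 3/4 + 542.169ms (3/4)
3. 1084.337ms @ 3/2 + 1084.337ms (3/2)
4. 2168.675ms @ 3 + 271.084ms (3/8)
5. 2439.759ms @ 27/8 + 271.084ms (3/8)
6. 2710.843ms @ 15/4 + 542.169ms (3/4)
7. 3253.012ms @ 9/2 + 542.169ms (3/4)
8. 3795.181ms @ 21/4 + 542.169ms (3/4)
9. 4337.349ms @ 6 + 433.735ms (3/5)
10. 4771.084ms @ 33/5 + 867.47ms (6/5)
11. 5638.554ms @ 39/5 + 433.735ms (3/5)
12. 6072.289ms @ 42/5 + 433.735ms (3/5)
13. 6506.024ms @ 9 + 542.169ms (3/4)
14. 7048.193ms @ 39/4 + 542.169ms (3/4)
15. 7590.361ms @ 21/2 + 542.169ms (3/4)
16. 8132.53ms @ 45/4 + 542.169ms (3/4)

note 15 onset = 21/2b = 7590.361ms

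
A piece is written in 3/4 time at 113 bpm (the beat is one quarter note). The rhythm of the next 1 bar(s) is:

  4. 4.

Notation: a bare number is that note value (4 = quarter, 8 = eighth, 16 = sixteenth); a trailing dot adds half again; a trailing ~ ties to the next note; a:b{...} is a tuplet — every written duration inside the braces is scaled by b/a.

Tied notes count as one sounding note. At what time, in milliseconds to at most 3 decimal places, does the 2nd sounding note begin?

note 2 onset = 3/2b = 796.46ms

1. 0.0ms @ 0 + 796.46ms (3/2)
2. 796.46ms @ 3/2 + 796.46ms (3/2)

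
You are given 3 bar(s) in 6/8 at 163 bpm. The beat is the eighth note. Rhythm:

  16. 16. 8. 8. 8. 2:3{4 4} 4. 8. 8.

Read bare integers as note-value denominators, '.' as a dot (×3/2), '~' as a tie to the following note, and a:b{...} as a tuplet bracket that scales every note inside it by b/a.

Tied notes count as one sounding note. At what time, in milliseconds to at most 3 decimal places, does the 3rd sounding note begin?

1. 0.0ms @ 0 + 276.074ms (3/4)
2. 276.074ms @ 3/4 + 276.074ms (3/4)
3. 552.147ms @ 3/2 + 552.147ms (3/2)
4. 1104.294ms @ 3 + 552.147ms (3/2)
5. 1656.442ms @ 9/2 + 552.147ms (3/2)
6. 2208.589ms @ 6 + 1104.294ms (3)
7. 3312.883ms @ 9 + 1104.294ms (3)
8. 4417.178ms @ 12 + 1104.294ms (3)
9. 5521.472ms @ 15 + 552.147ms (3/2)
10. 6073.62ms @ 33/2 + 552.147ms (3/2)

note 3 onset = 3/2b = 552.147ms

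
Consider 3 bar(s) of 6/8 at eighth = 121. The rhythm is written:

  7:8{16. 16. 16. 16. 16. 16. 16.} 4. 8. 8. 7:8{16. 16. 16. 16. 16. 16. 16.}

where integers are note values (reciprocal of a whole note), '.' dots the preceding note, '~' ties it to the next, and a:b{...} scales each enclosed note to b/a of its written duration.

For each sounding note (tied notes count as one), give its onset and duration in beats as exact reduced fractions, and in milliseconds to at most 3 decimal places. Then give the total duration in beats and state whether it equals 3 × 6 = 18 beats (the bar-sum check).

1) 0.0ms=0b +425.03ms=6/7b
2) 425.03ms=6/7b +425.03ms=6/7b
3) 850.059ms=12/7b +425.03ms=6/7b
4) 1275.089ms=18/7b +425.03ms=6/7b
5) 1700.118ms=24/7b +425.03ms=6/7b
6) 2125.148ms=30/7b +425.03ms=6/7b
7) 2550.177ms=36/7b +425.03ms=6/7b
8) 2975.207ms=6b +1487.603ms=3b
9) 4462.81ms=9b +743.802ms=3/2b
10) 5206.612ms=21/2b +743.802ms=3/2b
11) 5950.413ms=12b +425.03ms=6/7b
12) 6375.443ms=90/7b +425.03ms=6/7b
13) 6800.472ms=96/7b +425.03ms=6/7b
14) 7225.502ms=102/7b +425.03ms=6/7b
15) 7650.531ms=108/7b +425.03ms=6/7b
16) 8075.561ms=114/7b +425.03ms=6/7b
17) 8500.59ms=120/7b +425.03ms=6/7b
Σ=18b of 18 (121bpm 6/8) — PASS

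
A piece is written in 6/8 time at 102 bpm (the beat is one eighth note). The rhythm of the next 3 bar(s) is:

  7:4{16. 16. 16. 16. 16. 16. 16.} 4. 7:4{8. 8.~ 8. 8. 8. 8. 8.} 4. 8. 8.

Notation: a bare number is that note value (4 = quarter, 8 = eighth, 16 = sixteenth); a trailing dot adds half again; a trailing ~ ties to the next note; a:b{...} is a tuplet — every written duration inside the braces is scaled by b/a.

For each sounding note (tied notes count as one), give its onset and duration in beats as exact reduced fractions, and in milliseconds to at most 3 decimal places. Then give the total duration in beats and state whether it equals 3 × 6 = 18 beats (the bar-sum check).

1) 0.0ms=0b +252.101ms=3/7b
2) 252.101ms=3/7b +252.101ms=3/7b
3) 504.202ms=6/7b +252.101ms=3/7b
4) 756.303ms=9/7b +252.101ms=3/7b
5) 1008.403ms=12/7b +252.101ms=3/7b
6) 1260.504ms=15/7b +252.101ms=3/7b
7) 1512.605ms=18/7b +252.101ms=3/7b
8) 1764.706ms=3b +1764.706ms=3b
9) 3529.412ms=6b +504.202ms=6/7b
10) 4033.613ms=48/7b +1008.403ms=12/7b
11) 5042.017ms=60/7b +504.202ms=6/7b
12) 5546.218ms=66/7b +504.202ms=6/7b
13) 6050.42ms=72/7b +504.202ms=6/7b
14) 6554.622ms=78/7b +504.202ms=6/7b
15) 7058.824ms=12b +1764.706ms=3b
16) 8823.529ms=15b +882.353ms=3/2b
17) 9705.882ms=33/2b +882.353ms=3/2b
Σ=18b of 18 (102bpm 6/8) — PASS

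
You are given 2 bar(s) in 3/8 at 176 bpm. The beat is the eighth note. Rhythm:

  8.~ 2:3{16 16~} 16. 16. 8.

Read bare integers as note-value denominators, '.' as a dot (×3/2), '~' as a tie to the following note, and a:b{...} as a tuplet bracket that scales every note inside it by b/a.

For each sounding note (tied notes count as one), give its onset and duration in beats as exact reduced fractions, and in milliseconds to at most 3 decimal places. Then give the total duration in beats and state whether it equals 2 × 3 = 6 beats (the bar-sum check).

1) 0.0ms=0b +767.045ms=9/4b
2) 767.045ms=9/4b +511.364ms=3/2b
3) 1278.409ms=15/4b +255.682ms=3/4b
4) 1534.091ms=9/2b +511.364ms=3/2b
Σ=6b of 6 (176bpm 3/8) — PASS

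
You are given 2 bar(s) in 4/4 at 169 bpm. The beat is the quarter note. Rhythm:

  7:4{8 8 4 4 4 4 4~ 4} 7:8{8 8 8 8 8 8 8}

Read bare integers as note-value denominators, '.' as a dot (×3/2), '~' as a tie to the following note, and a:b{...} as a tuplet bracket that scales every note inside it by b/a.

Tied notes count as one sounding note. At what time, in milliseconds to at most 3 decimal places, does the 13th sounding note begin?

1. 0.0ms @ 0 + 101.437ms (2/7)
2. 101.437ms @ 2/7 + 101.437ms (2/7)
3. 202.874ms @ 4/7 + 202.874ms (4/7)
4. 405.748ms @ 8/7 + 202.874ms (4/7)
5. 608.622ms @ 12/7 + 202.874ms (4/7)
6. 811.496ms @ 16/7 + 202.874ms (4/7)
7. 1014.37ms @ 20/7 + 405.748ms (8/7)
8. 1420.118ms @ 4 + 202.874ms (4/7)
9. 1622.992ms @ 32/7 + 202.874ms (4/7)
10. 1825.866ms @ 36/7 + 202.874ms (4/7)
11. 2028.74ms @ 40/7 + 202.874ms (4/7)
12. 2231.615ms @ 44/7 + 202.874ms (4/7)
13. 2434.489ms @ 48/7 + 202.874ms (4/7)
14. 2637.363ms @ 52/7 + 202.874ms (4/7)

note 13 onset = 48/7b = 2434.489ms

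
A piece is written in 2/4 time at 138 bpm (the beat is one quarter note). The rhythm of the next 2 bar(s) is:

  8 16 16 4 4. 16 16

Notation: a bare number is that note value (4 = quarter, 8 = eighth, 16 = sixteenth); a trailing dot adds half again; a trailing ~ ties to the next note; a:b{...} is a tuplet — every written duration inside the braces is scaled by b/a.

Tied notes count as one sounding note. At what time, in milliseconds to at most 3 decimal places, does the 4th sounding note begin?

1. 0.0ms @ 0 + 217.391ms (1/2)
2. 217.391ms @ 1/2 + 108.696ms (1/4)
3. 326.087ms @ 3/4 + 108.696ms (1/4)
4. 434.783ms @ 1 + 434.783ms (1)
5. 869.565ms @ 2 + 652.174ms (3/2)
6. 1521.739ms @ 7/2 + 108.696ms (1/4)
7. 1630.435ms @ 15/4 + 108.696ms (1/4)

note 4 onset = 1b = 434.783ms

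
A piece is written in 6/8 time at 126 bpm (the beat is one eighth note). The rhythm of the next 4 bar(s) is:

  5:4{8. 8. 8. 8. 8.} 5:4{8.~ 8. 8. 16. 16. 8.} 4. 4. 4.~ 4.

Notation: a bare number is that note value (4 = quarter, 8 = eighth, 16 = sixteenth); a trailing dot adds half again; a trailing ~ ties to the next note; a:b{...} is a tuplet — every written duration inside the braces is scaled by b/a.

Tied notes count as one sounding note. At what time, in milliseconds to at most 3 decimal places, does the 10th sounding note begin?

note 10 onset = 54/5b = 5142.857ms

1. 0.0ms @ 0 + 571.429ms (6/5)
2. 571.429ms @ 6/5 + 571.429ms (6/5)
3. 1142.857ms @ 12/5 + 571.429ms (6/5)
4. 1714.286ms @ 18/5 + 571.429ms (6/5)
5. 2285.714ms @ 24/5 + 571.429ms (6/5)
6. 2857.143ms @ 6 + 1142.857ms (12/5)
7. 4000.0ms @ 42/5 + 571.429ms (6/5)
8. 4571.429ms @ 48/5 + 285.714ms (3/5)
9. 4857.143ms @ 51/5 + 285.714ms (3/5)
10. 5142.857ms @ 54/5 + 571.429ms (6/5)
11. 5714.286ms @ 12 + 1428.571ms (3)
12. 7142.857ms @ 15 + 1428.571ms (3)
13. 8571.429ms @ 18 + 2857.143ms (6)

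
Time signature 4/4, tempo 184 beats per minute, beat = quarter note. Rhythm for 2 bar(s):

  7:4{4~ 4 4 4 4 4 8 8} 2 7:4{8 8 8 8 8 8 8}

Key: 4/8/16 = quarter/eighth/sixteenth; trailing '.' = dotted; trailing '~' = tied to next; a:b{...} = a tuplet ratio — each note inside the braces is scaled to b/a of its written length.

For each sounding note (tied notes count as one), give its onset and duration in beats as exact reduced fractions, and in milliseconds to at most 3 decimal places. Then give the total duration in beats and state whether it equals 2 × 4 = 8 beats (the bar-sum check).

1) 0.0ms=0b +372.671ms=8/7b
2) 372.671ms=8/7b +186.335ms=4/7b
3) 559.006ms=12/7b +186.335ms=4/7b
4) 745.342ms=16/7b +186.335ms=4/7b
5) 931.677ms=20/7b +186.335ms=4/7b
6) 1118.012ms=24/7b +93.168ms=2/7b
7) 1211.18ms=26/7b +93.168ms=2/7b
8) 1304.348ms=4b +652.174ms=2b
9) 1956.522ms=6b +93.168ms=2/7b
10) 2049.689ms=44/7b +93.168ms=2/7b
11) 2142.857ms=46/7b +93.168ms=2/7b
12) 2236.025ms=48/7b +93.168ms=2/7b
13) 2329.193ms=50/7b +93.168ms=2/7b
14) 2422.36ms=52/7b +93.168ms=2/7b
15) 2515.528ms=54/7b +93.168ms=2/7b
Σ=8b of 8 (184bpm 4/4) — PASS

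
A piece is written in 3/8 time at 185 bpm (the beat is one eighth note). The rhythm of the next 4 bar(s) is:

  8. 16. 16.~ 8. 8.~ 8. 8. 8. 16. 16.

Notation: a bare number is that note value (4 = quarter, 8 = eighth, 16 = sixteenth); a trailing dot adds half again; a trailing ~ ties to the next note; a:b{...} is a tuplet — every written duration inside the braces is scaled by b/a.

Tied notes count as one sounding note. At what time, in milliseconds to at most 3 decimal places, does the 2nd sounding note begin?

note 2 onset = 3/2b = 486.486ms

1. 0.0ms @ 0 + 486.486ms (3/2)
2. 486.486ms @ 3/2 + 243.243ms (3/4)
3. 729.73ms @ 9/4 + 729.73ms (9/4)
4. 1459.459ms @ 9/2 + 972.973ms (3)
5. 2432.432ms @ 15/2 + 486.486ms (3/2)
6. 2918.919ms @ 9 + 486.486ms (3/2)
7. 3405.405ms @ 21/2 + 243.243ms (3/4)
8. 3648.649ms @ 45/4 + 243.243ms (3/4)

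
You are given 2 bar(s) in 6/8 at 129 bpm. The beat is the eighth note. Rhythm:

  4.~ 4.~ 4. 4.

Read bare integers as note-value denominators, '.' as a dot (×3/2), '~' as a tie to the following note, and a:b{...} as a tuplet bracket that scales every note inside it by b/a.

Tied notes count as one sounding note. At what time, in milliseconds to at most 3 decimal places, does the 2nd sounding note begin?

1. 0.0ms @ 0 + 4186.047ms (9)
2. 4186.047ms @ 9 + 1395.349ms (3)

note 2 onset = 9b = 4186.047ms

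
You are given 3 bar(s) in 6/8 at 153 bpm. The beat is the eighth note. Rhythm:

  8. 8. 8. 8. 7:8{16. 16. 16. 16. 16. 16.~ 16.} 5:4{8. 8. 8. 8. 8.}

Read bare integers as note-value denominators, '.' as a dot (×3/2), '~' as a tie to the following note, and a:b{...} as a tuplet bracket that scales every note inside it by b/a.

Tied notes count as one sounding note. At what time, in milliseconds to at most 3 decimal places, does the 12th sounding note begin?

1. 0.0ms @ 0 + 588.235ms (3/2)
2. 588.235ms @ 3/2 + 588.235ms (3/2)
3. 1176.471ms @ 3 + 588.235ms (3/2)
4. 1764.706ms @ 9/2 + 588.235ms (3/2)
5. 2352.941ms @ 6 + 336.134ms (6/7)
6. 2689.076ms @ 48/7 + 336.134ms (6/7)
7. 3025.21ms @ 54/7 + 336.134ms (6/7)
8. 3361.345ms @ 60/7 + 336.134ms (6/7)
9. 3697.479ms @ 66/7 + 336.134ms (6/7)
10. 4033.613ms @ 72/7 + 672.269ms (12/7)
11. 4705.882ms @ 12 + 470.588ms (6/5)
12. 5176.471ms @ 66/5 + 470.588ms (6/5)
13. 5647.059ms @ 72/5 + 470.588ms (6/5)
14. 6117.647ms @ 78/5 + 470.588ms (6/5)
15. 6588.235ms @ 84/5 + 470.588ms (6/5)

note 12 onset = 66/5b = 5176.471ms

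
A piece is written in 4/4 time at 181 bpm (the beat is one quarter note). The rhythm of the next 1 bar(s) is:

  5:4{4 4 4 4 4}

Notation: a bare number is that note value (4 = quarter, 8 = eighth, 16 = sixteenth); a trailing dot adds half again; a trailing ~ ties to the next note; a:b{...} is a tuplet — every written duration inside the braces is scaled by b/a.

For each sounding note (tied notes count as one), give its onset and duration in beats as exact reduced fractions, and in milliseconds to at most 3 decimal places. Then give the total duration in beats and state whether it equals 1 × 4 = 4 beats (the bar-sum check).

1) 0.0ms=0b +265.193ms=4/5b
2) 265.193ms=4/5b +265.193ms=4/5b
3) 530.387ms=8/5b +265.193ms=4/5b
4) 795.58ms=12/5b +265.193ms=4/5b
5) 1060.773ms=16/5b +265.193ms=4/5b
Σ=4b of 4 (181bpm 4/4) — PASS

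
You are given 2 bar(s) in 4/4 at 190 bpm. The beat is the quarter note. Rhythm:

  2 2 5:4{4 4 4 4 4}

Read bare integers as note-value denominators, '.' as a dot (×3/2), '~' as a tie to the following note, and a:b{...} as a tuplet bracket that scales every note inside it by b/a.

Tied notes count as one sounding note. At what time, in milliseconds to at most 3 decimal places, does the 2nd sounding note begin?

note 2 onset = 2b = 631.579ms

1. 0.0ms @ 0 + 631.579ms (2)
2. 631.579ms @ 2 + 631.579ms (2)
3. 1263.158ms @ 4 + 252.632ms (4/5)
4. 1515.789ms @ 24/5 + 252.632ms (4/5)
5. 1768.421ms @ 28/5 + 252.632ms (4/5)
6. 2021.053ms @ 32/5 + 252.632ms (4/5)
7. 2273.684ms @ 36/5 + 252.632ms (4/5)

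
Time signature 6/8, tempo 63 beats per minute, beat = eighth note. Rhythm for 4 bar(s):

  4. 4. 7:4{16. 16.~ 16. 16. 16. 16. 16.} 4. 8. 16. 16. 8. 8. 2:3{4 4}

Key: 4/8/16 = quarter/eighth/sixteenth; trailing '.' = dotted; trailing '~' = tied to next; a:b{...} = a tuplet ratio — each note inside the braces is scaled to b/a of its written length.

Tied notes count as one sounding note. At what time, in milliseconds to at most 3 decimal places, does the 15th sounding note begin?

note 15 onset = 18b = 17142.857ms

1. 0.0ms @ 0 + 2857.143ms (3)
2. 2857.143ms @ 3 + 2857.143ms (3)
3. 5714.286ms @ 6 + 408.163ms (3/7)
4. 6122.449ms @ 45/7 + 816.327ms (6/7)
5. 6938.776ms @ 51/7 + 408.163ms (3/7)
6. 7346.939ms @ 54/7 + 408.163ms (3/7)
7. 7755.102ms @ 57/7 + 408.163ms (3/7)
8. 8163.265ms @ 60/7 + 408.163ms (3/7)
9. 8571.429ms @ 9 + 2857.143ms (3)
10. 11428.571ms @ 12 + 1428.571ms (3/2)
11. 12857.143ms @ 27/2 + 714.286ms (3/4)
12. 13571.429ms @ 57/4 + 714.286ms (3/4)
13. 14285.714ms @ 15 + 1428.571ms (3/2)
14. 15714.286ms @ 33/2 + 1428.571ms (3/2)
15. 17142.857ms @ 18 + 2857.143ms (3)
16. 20000.0ms @ 21 + 2857.143ms (3)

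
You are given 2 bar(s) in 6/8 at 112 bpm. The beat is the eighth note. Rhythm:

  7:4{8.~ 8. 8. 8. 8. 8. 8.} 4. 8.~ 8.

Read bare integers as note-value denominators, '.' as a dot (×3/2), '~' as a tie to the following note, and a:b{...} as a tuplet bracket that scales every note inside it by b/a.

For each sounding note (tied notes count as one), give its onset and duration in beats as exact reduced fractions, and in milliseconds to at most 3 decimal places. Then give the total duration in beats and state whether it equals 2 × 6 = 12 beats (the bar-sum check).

1) 0.0ms=0b +918.367ms=12/7b
2) 918.367ms=12/7b +459.184ms=6/7b
3) 1377.551ms=18/7b +459.184ms=6/7b
4) 1836.735ms=24/7b +459.184ms=6/7b
5) 2295.918ms=30/7b +459.184ms=6/7b
6) 2755.102ms=36/7b +459.184ms=6/7b
7) 3214.286ms=6b +1607.143ms=3b
8) 4821.429ms=9b +1607.143ms=3b
Σ=12b of 12 (112bpm 6/8) — PASS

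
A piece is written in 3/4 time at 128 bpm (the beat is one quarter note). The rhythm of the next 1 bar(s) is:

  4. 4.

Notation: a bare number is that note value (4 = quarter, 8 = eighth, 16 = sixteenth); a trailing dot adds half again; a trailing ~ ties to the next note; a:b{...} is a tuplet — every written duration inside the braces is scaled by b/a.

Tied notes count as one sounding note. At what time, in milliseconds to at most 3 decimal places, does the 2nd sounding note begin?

note 2 onset = 3/2b = 703.125ms

1. 0.0ms @ 0 + 703.125ms (3/2)
2. 703.125ms @ 3/2 + 703.125ms (3/2)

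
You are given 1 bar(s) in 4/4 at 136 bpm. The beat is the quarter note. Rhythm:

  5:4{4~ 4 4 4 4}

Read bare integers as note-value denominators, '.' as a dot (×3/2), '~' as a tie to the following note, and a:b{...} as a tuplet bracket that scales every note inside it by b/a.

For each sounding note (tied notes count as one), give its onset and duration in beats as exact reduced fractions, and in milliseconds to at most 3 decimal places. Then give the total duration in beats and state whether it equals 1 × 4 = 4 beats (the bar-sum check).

1) 0.0ms=0b +705.882ms=8/5b
2) 705.882ms=8/5b +352.941ms=4/5b
3) 1058.824ms=12/5b +352.941ms=4/5b
4) 1411.765ms=16/5b +352.941ms=4/5b
Σ=4b of 4 (136bpm 4/4) — PASS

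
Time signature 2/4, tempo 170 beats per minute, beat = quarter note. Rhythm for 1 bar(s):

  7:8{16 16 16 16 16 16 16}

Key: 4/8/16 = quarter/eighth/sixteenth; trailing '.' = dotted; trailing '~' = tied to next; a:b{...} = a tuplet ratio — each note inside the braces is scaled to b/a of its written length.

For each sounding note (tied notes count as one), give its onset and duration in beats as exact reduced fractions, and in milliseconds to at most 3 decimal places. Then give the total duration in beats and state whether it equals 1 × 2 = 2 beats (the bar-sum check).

1) 0.0ms=0b +100.84ms=2/7b
2) 100.84ms=2/7b +100.84ms=2/7b
3) 201.681ms=4/7b +100.84ms=2/7b
4) 302.521ms=6/7b +100.84ms=2/7b
5) 403.361ms=8/7b +100.84ms=2/7b
6) 504.202ms=10/7b +100.84ms=2/7b
7) 605.042ms=12/7b +100.84ms=2/7b
Σ=2b of 2 (170bpm 2/4) — PASS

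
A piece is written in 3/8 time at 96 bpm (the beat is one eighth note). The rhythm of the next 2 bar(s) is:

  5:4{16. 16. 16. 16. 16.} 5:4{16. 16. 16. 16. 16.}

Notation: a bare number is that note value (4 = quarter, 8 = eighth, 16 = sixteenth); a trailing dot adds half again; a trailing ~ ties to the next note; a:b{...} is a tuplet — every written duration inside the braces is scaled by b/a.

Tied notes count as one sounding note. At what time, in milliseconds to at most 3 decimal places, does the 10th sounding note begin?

note 10 onset = 27/5b = 3375.0ms

1. 0.0ms @ 0 + 375.0ms (3/5)
2. 375.0ms @ 3/5 + 375.0ms (3/5)
3. 750.0ms @ 6/5 + 375.0ms (3/5)
4. 1125.0ms @ 9/5 + 375.0ms (3/5)
5. 1500.0ms @ 12/5 + 375.0ms (3/5)
6. 1875.0ms @ 3 + 375.0ms (3/5)
7. 2250.0ms @ 18/5 + 375.0ms (3/5)
8. 2625.0ms @ 21/5 + 375.0ms (3/5)
9. 3000.0ms @ 24/5 + 375.0ms (3/5)
10. 3375.0ms @ 27/5 + 375.0ms (3/5)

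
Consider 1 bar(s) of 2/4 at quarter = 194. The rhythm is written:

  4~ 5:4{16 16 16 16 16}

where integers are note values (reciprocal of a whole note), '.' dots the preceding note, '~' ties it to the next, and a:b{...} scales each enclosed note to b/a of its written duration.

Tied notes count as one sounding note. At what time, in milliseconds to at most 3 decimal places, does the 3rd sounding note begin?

note 3 onset = 7/5b = 432.99ms

1. 0.0ms @ 0 + 371.134ms (6/5)
2. 371.134ms @ 6/5 + 61.856ms (1/5)
3. 432.99ms @ 7/5 + 61.856ms (1/5)
4. 494.845ms @ 8/5 + 61.856ms (1/5)
5. 556.701ms @ 9/5 + 61.856ms (1/5)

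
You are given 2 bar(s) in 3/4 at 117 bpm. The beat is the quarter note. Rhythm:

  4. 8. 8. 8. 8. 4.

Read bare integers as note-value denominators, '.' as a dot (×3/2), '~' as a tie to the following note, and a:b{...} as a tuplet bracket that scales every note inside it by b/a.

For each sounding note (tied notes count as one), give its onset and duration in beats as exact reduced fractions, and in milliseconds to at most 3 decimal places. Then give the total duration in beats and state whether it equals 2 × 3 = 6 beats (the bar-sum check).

1) 0.0ms=0b +769.231ms=3/2b
2) 769.231ms=3/2b +384.615ms=3/4b
3) 1153.846ms=9/4b +384.615ms=3/4b
4) 1538.462ms=3b +384.615ms=3/4b
5) 1923.077ms=15/4b +384.615ms=3/4b
6) 2307.692ms=9/2b +769.231ms=3/2b
Σ=6b of 6 (117bpm 3/4) — PASS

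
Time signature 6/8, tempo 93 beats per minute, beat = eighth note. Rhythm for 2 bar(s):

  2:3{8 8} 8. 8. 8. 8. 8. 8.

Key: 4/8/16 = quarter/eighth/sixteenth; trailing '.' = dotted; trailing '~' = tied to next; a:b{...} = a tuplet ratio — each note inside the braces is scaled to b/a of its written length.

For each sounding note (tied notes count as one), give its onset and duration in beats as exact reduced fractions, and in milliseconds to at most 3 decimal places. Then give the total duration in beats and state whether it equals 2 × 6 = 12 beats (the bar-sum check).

1) 0.0ms=0b +967.742ms=3/2b
2) 967.742ms=3/2b +967.742ms=3/2b
3) 1935.484ms=3b +967.742ms=3/2b
4) 2903.226ms=9/2b +967.742ms=3/2b
5) 3870.968ms=6b +967.742ms=3/2b
6) 4838.71ms=15/2b +967.742ms=3/2b
7) 5806.452ms=9b +967.742ms=3/2b
8) 6774.194ms=21/2b +967.742ms=3/2b
Σ=12b of 12 (93bpm 6/8) — PASS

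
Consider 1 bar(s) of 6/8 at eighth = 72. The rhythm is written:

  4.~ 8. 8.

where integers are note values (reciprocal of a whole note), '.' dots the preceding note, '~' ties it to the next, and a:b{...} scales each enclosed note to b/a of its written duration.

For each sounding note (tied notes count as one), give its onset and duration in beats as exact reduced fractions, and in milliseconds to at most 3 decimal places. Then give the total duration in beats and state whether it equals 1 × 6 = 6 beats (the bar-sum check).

1) 0.0ms=0b +3750.0ms=9/2b
2) 3750.0ms=9/2b +1250.0ms=3/2b
Σ=6b of 6 (72bpm 6/8) — PASS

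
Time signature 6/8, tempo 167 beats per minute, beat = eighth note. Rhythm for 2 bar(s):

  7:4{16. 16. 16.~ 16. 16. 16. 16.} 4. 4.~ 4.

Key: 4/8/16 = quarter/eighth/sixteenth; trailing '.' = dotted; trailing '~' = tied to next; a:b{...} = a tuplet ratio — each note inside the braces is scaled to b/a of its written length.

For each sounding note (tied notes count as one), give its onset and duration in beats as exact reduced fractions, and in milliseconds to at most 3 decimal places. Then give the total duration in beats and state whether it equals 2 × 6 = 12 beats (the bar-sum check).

1) 0.0ms=0b +153.978ms=3/7b
2) 153.978ms=3/7b +153.978ms=3/7b
3) 307.956ms=6/7b +307.956ms=6/7b
4) 615.911ms=12/7b +153.978ms=3/7b
5) 769.889ms=15/7b +153.978ms=3/7b
6) 923.867ms=18/7b +153.978ms=3/7b
7) 1077.844ms=3b +1077.844ms=3b
8) 2155.689ms=6b +2155.689ms=6b
Σ=12b of 12 (167bpm 6/8) — PASS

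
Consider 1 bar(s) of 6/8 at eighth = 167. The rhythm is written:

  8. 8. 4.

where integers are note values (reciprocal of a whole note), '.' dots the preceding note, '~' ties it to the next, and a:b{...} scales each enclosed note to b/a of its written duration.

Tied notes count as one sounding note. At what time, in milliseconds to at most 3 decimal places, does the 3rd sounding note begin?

1. 0.0ms @ 0 + 538.922ms (3/2)
2. 538.922ms @ 3/2 + 538.922ms (3/2)
3. 1077.844ms @ 3 + 1077.844ms (3)

note 3 onset = 3b = 1077.844ms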